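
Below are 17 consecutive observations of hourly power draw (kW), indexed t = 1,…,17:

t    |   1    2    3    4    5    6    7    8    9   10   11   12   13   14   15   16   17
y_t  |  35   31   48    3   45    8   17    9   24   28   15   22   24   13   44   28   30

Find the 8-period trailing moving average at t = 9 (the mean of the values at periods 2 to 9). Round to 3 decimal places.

Sum of periods 2–9: 31 + 48 + 3 + 45 + 8 + 17 + 9 + 24 = 185
Divide by 8: 185 / 8 = 23.125

23.125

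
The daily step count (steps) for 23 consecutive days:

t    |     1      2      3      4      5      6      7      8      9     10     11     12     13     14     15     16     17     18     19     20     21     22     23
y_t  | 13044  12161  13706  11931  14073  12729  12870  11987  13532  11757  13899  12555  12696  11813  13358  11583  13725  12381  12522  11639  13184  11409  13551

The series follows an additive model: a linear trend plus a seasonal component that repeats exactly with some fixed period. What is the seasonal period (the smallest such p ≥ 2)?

6

First differences y_{t+1} − y_t: -883, 1545, -1775, 2142, -1344, 141, -883, 1545, -1775, 2142, -1344, 141, -883, 1545, …
The difference pattern repeats every 6 terms and not for any smaller step, so p = 6.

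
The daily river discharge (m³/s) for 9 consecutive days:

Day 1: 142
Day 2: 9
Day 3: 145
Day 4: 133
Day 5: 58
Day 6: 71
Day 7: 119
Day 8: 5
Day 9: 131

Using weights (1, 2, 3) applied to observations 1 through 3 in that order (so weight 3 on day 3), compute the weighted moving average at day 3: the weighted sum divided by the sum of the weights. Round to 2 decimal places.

99.17

Weighted sum: 1·142 + 2·9 + 3·145 = 142 + 18 + 435 = 595
Weight total: 1 + 2 + 3 = 6
WMA = 595 / 6 = 99.17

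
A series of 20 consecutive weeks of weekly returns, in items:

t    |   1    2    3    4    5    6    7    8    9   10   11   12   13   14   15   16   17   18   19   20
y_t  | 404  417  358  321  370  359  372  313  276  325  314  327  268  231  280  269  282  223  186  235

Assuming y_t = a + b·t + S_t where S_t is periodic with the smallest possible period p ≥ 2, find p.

5

First differences y_{t+1} − y_t: 13, -59, -37, 49, -11, 13, -59, -37, 49, -11, 13, -59, …
The difference pattern repeats every 5 terms and not for any smaller step, so p = 5.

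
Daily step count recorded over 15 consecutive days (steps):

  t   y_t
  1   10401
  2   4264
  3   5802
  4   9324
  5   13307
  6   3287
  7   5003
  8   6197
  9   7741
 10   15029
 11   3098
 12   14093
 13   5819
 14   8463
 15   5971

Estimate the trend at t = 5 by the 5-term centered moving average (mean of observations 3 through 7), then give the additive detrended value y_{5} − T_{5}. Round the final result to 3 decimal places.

5962.400

Trend T_5 = (5802 + 9324 + 13307 + 3287 + 5003) / 5 = 36723/5 = 7344.60000
Detrended value: 13307 − 7344.60000 = 5962.400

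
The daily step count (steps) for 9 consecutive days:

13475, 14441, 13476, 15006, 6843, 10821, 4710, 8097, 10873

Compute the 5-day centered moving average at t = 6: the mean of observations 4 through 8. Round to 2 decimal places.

Sum of periods 4–8: 15006 + 6843 + 10821 + 4710 + 8097 = 45477
Divide by 5: 45477 / 5 = 9095.40

9095.40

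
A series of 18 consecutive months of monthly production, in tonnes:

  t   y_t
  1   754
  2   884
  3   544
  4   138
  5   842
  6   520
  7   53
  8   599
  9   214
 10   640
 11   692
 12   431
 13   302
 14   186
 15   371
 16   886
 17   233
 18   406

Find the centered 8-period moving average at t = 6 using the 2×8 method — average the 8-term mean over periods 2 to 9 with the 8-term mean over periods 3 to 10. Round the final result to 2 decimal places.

459.00

Sum over 2–9: 884 + 544 + 138 + 842 + 520 + 53 + 599 + 214 = 3794
Sum over 3–10: 544 + 138 + 842 + 520 + 53 + 599 + 214 + 640 = 3550
CMA at t=6 = (3794 + 3550) / (2·8) = 7344 / 16 = 459.00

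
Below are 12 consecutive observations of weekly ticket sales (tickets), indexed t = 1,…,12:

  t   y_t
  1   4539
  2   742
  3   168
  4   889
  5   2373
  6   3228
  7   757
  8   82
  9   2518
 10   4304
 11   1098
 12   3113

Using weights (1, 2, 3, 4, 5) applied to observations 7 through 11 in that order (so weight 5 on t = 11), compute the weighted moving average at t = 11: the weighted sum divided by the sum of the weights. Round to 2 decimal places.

2078.73

Weighted sum: 1·757 + 2·82 + 3·2518 + 4·4304 + 5·1098 = 757 + 164 + 7554 + 17216 + 5490 = 31181
Weight total: 1 + 2 + 3 + 4 + 5 = 15
WMA = 31181 / 15 = 2078.73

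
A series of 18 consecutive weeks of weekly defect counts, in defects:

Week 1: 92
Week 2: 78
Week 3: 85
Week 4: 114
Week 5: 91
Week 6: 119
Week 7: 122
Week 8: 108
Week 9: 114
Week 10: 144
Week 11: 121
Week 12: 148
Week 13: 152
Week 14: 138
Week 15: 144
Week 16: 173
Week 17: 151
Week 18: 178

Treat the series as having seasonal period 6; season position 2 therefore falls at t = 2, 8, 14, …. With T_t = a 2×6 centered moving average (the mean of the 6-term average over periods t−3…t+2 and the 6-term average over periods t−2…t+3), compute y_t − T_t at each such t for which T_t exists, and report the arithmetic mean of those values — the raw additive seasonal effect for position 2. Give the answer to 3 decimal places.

Season position 2 occurs at t = 8, 14 (where T_t is defined).
t=8: T_8 = 118.83333; y_8 − T_8 = 108 − 118.83333 = -10.83333
t=14: T_14 = 148.50000; y_14 − T_14 = 138 − 148.50000 = -10.50000
Mean deviation: (-10.83333 + -10.50000) / 2 = -10.667

-10.667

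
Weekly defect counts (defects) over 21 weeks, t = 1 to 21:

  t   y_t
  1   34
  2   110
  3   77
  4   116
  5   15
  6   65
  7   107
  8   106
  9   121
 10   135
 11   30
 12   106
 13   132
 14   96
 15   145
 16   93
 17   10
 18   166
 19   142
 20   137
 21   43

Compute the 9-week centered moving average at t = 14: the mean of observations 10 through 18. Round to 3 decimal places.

101.444

Sum of periods 10–18: 135 + 30 + 106 + 132 + 96 + 145 + 93 + 10 + 166 = 913
Divide by 9: 913 / 9 = 101.444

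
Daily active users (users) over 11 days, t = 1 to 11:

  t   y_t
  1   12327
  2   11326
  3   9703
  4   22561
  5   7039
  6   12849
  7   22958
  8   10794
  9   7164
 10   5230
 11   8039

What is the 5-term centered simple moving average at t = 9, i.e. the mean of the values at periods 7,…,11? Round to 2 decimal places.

Sum of periods 7–11: 22958 + 10794 + 7164 + 5230 + 8039 = 54185
Divide by 5: 54185 / 5 = 10837.00

10837.00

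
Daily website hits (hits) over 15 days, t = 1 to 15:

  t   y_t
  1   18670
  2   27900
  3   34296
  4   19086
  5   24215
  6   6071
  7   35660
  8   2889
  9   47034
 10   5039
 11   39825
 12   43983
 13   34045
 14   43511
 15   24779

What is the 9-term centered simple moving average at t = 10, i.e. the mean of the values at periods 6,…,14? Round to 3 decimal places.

Sum of periods 6–14: 6071 + 35660 + 2889 + 47034 + 5039 + 39825 + 43983 + 34045 + 43511 = 258057
Divide by 9: 258057 / 9 = 28673.000

28673.000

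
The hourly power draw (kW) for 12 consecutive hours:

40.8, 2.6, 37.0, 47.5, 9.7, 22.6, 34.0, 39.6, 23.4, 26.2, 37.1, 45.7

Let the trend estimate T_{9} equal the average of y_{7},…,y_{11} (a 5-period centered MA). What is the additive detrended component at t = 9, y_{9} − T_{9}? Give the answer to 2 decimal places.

Trend T_9 = (34.0 + 39.6 + 23.4 + 26.2 + 37.1) / 5 = 160.3/5 = 32.0600
Detrended value: 23.4 − 32.0600 = -8.66

-8.66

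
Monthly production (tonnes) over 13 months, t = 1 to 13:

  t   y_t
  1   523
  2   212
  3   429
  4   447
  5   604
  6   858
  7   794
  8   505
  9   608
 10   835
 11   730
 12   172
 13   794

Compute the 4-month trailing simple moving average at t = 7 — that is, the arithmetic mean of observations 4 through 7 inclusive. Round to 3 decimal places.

Sum of periods 4–7: 447 + 604 + 858 + 794 = 2703
Divide by 4: 2703 / 4 = 675.750

675.750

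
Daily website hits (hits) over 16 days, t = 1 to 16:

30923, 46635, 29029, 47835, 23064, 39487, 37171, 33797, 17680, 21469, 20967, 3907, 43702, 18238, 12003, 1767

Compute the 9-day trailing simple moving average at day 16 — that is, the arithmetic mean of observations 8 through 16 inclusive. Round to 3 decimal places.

Sum of periods 8–16: 33797 + 17680 + 21469 + 20967 + 3907 + 43702 + 18238 + 12003 + 1767 = 173530
Divide by 9: 173530 / 9 = 19281.111

19281.111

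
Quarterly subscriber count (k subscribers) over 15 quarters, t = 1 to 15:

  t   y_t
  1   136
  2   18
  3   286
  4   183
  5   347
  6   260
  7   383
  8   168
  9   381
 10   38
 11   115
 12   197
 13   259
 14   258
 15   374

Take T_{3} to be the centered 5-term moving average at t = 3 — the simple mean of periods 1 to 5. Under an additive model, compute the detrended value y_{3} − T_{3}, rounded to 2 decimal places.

Trend T_3 = (136 + 18 + 286 + 183 + 347) / 5 = 970/5 = 194.0000
Detrended value: 286 − 194.0000 = 92.00

92.00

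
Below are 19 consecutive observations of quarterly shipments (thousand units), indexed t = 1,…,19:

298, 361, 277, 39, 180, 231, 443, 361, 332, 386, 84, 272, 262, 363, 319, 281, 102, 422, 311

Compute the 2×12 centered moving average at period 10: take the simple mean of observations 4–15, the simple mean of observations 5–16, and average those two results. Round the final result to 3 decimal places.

Sum over 4–15: 39 + 180 + 231 + 443 + 361 + 332 + 386 + 84 + 272 + 262 + 363 + 319 = 3272
Sum over 5–16: 180 + 231 + 443 + 361 + 332 + 386 + 84 + 272 + 262 + 363 + 319 + 281 = 3514
CMA at t=10 = (3272 + 3514) / (2·12) = 6786 / 24 = 282.750

282.750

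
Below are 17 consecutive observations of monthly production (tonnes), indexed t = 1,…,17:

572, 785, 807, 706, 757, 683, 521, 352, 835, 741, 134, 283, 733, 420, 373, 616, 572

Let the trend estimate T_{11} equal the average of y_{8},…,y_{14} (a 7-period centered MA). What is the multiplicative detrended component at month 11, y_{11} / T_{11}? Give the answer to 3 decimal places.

Trend T_11 = (352 + 835 + 741 + 134 + 283 + 733 + 420) / 7 = 3498/7 = 499.71429
Ratio to trend: 134 / 499.71429 = 0.268

0.268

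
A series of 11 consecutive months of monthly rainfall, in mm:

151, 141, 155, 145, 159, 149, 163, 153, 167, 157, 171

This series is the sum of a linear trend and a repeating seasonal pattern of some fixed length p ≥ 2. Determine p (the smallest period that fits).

First differences y_{t+1} − y_t: -10, 14, -10, 14, -10, 14, …
The difference pattern repeats every 2 terms and not for any smaller step, so p = 2.

2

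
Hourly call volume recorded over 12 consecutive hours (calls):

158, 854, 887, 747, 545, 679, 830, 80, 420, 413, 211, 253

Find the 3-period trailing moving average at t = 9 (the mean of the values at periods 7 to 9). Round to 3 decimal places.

Sum of periods 7–9: 830 + 80 + 420 = 1330
Divide by 3: 1330 / 3 = 443.333

443.333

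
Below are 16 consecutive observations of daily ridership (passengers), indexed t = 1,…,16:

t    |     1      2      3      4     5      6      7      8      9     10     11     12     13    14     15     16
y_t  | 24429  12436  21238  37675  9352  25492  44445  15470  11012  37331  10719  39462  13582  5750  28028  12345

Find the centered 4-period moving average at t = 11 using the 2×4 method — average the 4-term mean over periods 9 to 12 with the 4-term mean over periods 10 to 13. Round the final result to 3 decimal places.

24952.250

Sum over 9–12: 11012 + 37331 + 10719 + 39462 = 98524
Sum over 10–13: 37331 + 10719 + 39462 + 13582 = 101094
CMA at t=11 = (98524 + 101094) / (2·4) = 199618 / 8 = 24952.250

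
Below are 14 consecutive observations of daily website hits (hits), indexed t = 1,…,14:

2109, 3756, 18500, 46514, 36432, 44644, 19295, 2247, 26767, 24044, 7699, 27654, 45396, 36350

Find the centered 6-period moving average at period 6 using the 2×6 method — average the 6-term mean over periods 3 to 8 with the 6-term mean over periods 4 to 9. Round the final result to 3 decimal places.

Sum over 3–8: 18500 + 46514 + 36432 + 44644 + 19295 + 2247 = 167632
Sum over 4–9: 46514 + 36432 + 44644 + 19295 + 2247 + 26767 = 175899
CMA at t=6 = (167632 + 175899) / (2·6) = 343531 / 12 = 28627.583

28627.583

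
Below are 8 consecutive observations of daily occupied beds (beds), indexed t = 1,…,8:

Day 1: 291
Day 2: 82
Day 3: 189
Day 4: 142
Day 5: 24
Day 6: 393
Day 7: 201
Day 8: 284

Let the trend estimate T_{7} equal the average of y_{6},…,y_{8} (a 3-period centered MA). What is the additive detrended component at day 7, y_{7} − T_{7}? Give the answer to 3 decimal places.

-91.667

Trend T_7 = (393 + 201 + 284) / 3 = 878/3 = 292.66667
Detrended value: 201 − 292.66667 = -91.667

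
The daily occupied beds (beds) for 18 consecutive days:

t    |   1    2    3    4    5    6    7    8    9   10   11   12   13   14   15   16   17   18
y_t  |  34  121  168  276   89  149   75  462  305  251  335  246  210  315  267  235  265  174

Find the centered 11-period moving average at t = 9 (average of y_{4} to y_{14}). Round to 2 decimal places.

Sum of periods 4–14: 276 + 89 + 149 + 75 + 462 + 305 + 251 + 335 + 246 + 210 + 315 = 2713
Divide by 11: 2713 / 11 = 246.64

246.64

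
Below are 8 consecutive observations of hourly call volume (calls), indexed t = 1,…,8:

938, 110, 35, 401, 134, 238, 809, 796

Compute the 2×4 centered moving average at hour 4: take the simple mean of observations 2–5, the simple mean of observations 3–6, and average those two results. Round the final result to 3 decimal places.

Sum over 2–5: 110 + 35 + 401 + 134 = 680
Sum over 3–6: 35 + 401 + 134 + 238 = 808
CMA at t=4 = (680 + 808) / (2·4) = 1488 / 8 = 186.000

186.000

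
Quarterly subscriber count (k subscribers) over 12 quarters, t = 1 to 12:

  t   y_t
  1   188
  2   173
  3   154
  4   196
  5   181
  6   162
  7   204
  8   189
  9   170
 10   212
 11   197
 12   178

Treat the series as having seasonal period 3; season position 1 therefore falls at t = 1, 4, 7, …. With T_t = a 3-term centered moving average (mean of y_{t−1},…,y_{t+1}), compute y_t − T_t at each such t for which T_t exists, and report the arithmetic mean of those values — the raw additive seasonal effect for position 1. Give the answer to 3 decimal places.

Season position 1 occurs at t = 4, 7, 10 (where T_t is defined).
t=4: T_4 = 177.00000; y_4 − T_4 = 196 − 177.00000 = 19.00000
t=7: T_7 = 185.00000; y_7 − T_7 = 204 − 185.00000 = 19.00000
t=10: T_10 = 193.00000; y_10 − T_10 = 212 − 193.00000 = 19.00000
Mean deviation: (19.00000 + 19.00000 + 19.00000) / 3 = 19.000

19.000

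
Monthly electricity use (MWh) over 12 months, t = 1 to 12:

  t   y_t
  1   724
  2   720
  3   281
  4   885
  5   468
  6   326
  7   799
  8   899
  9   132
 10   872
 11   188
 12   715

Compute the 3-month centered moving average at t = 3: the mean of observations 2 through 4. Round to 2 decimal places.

628.67

Sum of periods 2–4: 720 + 281 + 885 = 1886
Divide by 3: 1886 / 3 = 628.67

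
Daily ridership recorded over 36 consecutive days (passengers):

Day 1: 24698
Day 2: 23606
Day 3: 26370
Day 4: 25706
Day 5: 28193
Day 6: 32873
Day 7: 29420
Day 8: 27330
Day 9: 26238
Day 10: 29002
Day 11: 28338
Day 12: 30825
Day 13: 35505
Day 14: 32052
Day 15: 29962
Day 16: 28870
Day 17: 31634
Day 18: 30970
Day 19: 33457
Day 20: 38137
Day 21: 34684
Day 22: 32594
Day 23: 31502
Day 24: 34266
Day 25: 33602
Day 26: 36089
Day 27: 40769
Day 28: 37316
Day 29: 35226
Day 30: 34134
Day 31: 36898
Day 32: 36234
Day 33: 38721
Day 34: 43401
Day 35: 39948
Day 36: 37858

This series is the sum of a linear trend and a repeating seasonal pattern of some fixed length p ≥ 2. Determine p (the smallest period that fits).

First differences y_{t+1} − y_t: -1092, 2764, -664, 2487, 4680, -3453, -2090, -1092, 2764, -664, 2487, 4680, -3453, -2090, -1092, 2764, …
The difference pattern repeats every 7 terms and not for any smaller step, so p = 7.

7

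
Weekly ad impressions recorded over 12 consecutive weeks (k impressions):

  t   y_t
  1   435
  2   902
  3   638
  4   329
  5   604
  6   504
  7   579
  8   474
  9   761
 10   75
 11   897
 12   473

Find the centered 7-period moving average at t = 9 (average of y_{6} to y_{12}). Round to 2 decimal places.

537.57

Sum of periods 6–12: 504 + 579 + 474 + 761 + 75 + 897 + 473 = 3763
Divide by 7: 3763 / 7 = 537.57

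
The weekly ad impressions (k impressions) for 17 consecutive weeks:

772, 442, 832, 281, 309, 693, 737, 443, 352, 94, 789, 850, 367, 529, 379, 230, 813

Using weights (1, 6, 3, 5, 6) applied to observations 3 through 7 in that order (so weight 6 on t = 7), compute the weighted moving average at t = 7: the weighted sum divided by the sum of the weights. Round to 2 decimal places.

Weighted sum: 1·832 + 6·281 + 3·309 + 5·693 + 6·737 = 832 + 1686 + 927 + 3465 + 4422 = 11332
Weight total: 1 + 6 + 3 + 5 + 6 = 21
WMA = 11332 / 21 = 539.62

539.62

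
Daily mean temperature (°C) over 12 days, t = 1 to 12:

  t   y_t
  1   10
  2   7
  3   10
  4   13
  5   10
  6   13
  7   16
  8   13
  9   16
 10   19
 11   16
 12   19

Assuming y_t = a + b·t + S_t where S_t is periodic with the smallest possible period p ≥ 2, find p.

3

First differences y_{t+1} − y_t: -3, 3, 3, -3, 3, 3, -3, 3, …
The difference pattern repeats every 3 terms and not for any smaller step, so p = 3.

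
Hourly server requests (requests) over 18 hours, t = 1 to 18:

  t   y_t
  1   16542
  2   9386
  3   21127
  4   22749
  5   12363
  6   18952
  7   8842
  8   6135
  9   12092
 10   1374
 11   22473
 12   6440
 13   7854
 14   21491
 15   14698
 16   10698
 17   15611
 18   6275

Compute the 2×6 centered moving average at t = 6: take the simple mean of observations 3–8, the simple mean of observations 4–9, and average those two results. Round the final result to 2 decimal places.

Sum over 3–8: 21127 + 22749 + 12363 + 18952 + 8842 + 6135 = 90168
Sum over 4–9: 22749 + 12363 + 18952 + 8842 + 6135 + 12092 = 81133
CMA at t=6 = (90168 + 81133) / (2·6) = 171301 / 12 = 14275.08

14275.08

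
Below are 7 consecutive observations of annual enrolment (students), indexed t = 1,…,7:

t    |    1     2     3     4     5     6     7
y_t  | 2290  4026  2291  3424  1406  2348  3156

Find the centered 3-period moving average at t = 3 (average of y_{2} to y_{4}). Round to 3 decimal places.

Sum of periods 2–4: 4026 + 2291 + 3424 = 9741
Divide by 3: 9741 / 3 = 3247.000

3247.000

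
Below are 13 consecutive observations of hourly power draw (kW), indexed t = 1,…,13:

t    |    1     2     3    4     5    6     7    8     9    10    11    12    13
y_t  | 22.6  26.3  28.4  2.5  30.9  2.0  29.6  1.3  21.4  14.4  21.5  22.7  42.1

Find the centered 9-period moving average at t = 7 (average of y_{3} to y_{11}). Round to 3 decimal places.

Sum of periods 3–11: 28.4 + 2.5 + 30.9 + 2.0 + 29.6 + 1.3 + 21.4 + 14.4 + 21.5 = 152.0
Divide by 9: 152.0 / 9 = 16.889

16.889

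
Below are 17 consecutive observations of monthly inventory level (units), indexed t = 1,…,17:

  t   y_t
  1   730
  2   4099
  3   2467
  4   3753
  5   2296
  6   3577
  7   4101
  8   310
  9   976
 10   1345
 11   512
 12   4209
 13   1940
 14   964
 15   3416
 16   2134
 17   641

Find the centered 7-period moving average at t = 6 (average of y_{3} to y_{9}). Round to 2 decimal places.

Sum of periods 3–9: 2467 + 3753 + 2296 + 3577 + 4101 + 310 + 976 = 17480
Divide by 7: 17480 / 7 = 2497.14

2497.14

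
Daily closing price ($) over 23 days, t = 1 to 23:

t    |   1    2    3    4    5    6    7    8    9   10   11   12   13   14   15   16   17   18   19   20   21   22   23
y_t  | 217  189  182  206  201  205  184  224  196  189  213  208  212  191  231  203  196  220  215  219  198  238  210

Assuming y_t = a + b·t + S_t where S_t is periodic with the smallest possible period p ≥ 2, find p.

First differences y_{t+1} − y_t: -28, -7, 24, -5, 4, -21, 40, -28, -7, 24, -5, 4, -21, 40, -28, -7, …
The difference pattern repeats every 7 terms and not for any smaller step, so p = 7.

7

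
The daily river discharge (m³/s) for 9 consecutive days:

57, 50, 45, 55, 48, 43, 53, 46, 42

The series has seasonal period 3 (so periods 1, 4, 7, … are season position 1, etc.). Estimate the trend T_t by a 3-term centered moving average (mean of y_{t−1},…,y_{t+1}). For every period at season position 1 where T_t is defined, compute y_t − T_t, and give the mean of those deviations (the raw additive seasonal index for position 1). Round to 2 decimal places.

Season position 1 occurs at t = 4, 7 (where T_t is defined).
t=4: T_4 = 49.3333; y_4 − T_4 = 55 − 49.3333 = 5.6667
t=7: T_7 = 47.3333; y_7 − T_7 = 53 − 47.3333 = 5.6667
Mean deviation: (5.6667 + 5.6667) / 2 = 5.67

5.67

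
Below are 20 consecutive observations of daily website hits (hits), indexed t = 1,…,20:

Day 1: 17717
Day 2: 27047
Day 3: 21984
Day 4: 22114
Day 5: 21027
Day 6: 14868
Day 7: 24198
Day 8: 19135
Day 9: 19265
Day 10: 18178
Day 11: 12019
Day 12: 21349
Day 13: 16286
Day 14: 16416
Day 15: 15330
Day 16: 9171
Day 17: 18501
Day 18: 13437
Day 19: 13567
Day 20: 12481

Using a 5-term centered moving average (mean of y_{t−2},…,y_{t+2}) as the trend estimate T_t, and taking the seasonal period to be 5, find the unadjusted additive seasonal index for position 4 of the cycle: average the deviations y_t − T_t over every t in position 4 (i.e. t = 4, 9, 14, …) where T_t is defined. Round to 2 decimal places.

Season position 4 occurs at t = 4, 9, 14 (where T_t is defined).
t=4: T_4 = 21408.0000; y_4 − T_4 = 22114 − 21408.0000 = 706.0000
t=9: T_9 = 18559.0000; y_9 − T_9 = 19265 − 18559.0000 = 706.0000
t=14: T_14 = 15710.4000; y_14 − T_14 = 16416 − 15710.4000 = 705.6000
Mean deviation: (706.0000 + 706.0000 + 705.6000) / 3 = 705.87

705.87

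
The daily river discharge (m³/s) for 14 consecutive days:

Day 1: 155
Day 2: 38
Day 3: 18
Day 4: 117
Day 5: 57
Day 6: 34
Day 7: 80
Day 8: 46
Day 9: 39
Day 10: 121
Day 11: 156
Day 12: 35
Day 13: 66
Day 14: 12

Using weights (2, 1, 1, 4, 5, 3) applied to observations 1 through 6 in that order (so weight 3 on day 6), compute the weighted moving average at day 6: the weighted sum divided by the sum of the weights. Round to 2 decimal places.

Weighted sum: 2·155 + 1·38 + 1·18 + 4·117 + 5·57 + 3·34 = 310 + 38 + 18 + 468 + 285 + 102 = 1221
Weight total: 2 + 1 + 1 + 4 + 5 + 3 = 16
WMA = 1221 / 16 = 76.31

76.31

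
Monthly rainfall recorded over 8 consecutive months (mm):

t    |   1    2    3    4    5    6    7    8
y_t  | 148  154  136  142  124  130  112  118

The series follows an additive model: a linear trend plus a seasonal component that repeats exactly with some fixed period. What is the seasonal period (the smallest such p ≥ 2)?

First differences y_{t+1} − y_t: 6, -18, 6, -18, 6, -18, …
The difference pattern repeats every 2 terms and not for any smaller step, so p = 2.

2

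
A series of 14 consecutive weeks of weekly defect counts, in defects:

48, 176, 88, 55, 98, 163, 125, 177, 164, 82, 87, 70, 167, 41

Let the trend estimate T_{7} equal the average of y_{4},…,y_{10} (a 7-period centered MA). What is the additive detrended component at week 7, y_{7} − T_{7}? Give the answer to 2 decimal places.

Trend T_7 = (55 + 98 + 163 + 125 + 177 + 164 + 82) / 7 = 864/7 = 123.4286
Detrended value: 125 − 123.4286 = 1.57

1.57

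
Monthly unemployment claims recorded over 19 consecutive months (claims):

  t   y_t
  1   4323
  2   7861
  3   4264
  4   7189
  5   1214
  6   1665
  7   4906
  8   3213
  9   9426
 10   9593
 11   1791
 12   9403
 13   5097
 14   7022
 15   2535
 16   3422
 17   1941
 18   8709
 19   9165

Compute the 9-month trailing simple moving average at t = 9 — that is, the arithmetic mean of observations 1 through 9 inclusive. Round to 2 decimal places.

4895.67

Sum of periods 1–9: 4323 + 7861 + 4264 + 7189 + 1214 + 1665 + 4906 + 3213 + 9426 = 44061
Divide by 9: 44061 / 9 = 4895.67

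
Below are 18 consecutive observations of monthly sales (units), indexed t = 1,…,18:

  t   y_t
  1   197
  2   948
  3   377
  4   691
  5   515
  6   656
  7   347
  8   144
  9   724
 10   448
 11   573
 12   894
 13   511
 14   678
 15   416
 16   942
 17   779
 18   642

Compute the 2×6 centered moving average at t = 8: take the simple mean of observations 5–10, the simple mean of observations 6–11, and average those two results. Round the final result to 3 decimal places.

Sum over 5–10: 515 + 656 + 347 + 144 + 724 + 448 = 2834
Sum over 6–11: 656 + 347 + 144 + 724 + 448 + 573 = 2892
CMA at t=8 = (2834 + 2892) / (2·6) = 5726 / 12 = 477.167

477.167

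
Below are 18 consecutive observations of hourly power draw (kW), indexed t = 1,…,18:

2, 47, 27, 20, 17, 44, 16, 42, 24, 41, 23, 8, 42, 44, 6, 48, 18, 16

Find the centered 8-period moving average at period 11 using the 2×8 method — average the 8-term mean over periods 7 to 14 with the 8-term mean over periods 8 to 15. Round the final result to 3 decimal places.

29.375

Sum over 7–14: 16 + 42 + 24 + 41 + 23 + 8 + 42 + 44 = 240
Sum over 8–15: 42 + 24 + 41 + 23 + 8 + 42 + 44 + 6 = 230
CMA at t=11 = (240 + 230) / (2·8) = 470 / 16 = 29.375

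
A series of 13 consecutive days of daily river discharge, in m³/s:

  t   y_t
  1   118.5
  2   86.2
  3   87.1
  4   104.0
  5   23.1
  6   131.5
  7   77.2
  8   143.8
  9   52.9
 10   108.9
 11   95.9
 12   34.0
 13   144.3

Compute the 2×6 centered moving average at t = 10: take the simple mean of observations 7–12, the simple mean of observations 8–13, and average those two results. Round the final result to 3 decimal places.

91.042

Sum over 7–12: 77.2 + 143.8 + 52.9 + 108.9 + 95.9 + 34.0 = 512.7
Sum over 8–13: 143.8 + 52.9 + 108.9 + 95.9 + 34.0 + 144.3 = 579.8
CMA at t=10 = (512.7 + 579.8) / (2·6) = 1092.5 / 12 = 91.042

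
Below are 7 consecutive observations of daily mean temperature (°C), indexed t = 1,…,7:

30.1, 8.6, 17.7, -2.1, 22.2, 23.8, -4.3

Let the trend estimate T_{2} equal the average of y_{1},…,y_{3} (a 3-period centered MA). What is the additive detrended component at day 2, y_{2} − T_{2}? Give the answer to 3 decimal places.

Trend T_2 = (30.1 + 8.6 + 17.7) / 3 = 56.4/3 = 18.80000
Detrended value: 8.6 − 18.80000 = -10.200

-10.200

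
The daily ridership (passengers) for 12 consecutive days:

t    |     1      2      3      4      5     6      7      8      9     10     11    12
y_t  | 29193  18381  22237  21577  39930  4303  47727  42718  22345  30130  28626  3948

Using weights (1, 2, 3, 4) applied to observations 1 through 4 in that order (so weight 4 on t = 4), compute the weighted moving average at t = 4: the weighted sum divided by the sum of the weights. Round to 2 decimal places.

Weighted sum: 1·29193 + 2·18381 + 3·22237 + 4·21577 = 29193 + 36762 + 66711 + 86308 = 218974
Weight total: 1 + 2 + 3 + 4 = 10
WMA = 218974 / 10 = 21897.40

21897.40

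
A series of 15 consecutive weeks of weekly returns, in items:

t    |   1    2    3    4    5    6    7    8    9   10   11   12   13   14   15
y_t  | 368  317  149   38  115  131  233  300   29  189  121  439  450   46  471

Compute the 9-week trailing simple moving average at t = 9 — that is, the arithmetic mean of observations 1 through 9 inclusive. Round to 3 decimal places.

186.667

Sum of periods 1–9: 368 + 317 + 149 + 38 + 115 + 131 + 233 + 300 + 29 = 1680
Divide by 9: 1680 / 9 = 186.667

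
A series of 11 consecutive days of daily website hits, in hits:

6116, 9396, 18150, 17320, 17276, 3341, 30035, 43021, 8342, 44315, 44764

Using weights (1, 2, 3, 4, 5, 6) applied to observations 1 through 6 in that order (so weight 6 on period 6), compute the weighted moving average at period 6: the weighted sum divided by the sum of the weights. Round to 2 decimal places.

Weighted sum: 1·6116 + 2·9396 + 3·18150 + 4·17320 + 5·17276 + 6·3341 = 6116 + 18792 + 54450 + 69280 + 86380 + 20046 = 255064
Weight total: 1 + 2 + 3 + 4 + 5 + 6 = 21
WMA = 255064 / 21 = 12145.90

12145.90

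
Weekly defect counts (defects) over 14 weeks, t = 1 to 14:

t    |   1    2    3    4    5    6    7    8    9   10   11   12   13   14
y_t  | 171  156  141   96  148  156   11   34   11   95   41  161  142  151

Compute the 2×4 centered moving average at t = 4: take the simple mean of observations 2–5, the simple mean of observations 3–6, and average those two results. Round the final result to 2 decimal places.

135.25

Sum over 2–5: 156 + 141 + 96 + 148 = 541
Sum over 3–6: 141 + 96 + 148 + 156 = 541
CMA at t=4 = (541 + 541) / (2·4) = 1082 / 8 = 135.25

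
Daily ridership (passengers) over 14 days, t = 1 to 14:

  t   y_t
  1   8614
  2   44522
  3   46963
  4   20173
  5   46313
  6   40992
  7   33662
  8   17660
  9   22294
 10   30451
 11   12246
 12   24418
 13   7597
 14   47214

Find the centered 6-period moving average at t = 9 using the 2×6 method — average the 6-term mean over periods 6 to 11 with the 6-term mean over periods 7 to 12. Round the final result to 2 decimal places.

Sum over 6–11: 40992 + 33662 + 17660 + 22294 + 30451 + 12246 = 157305
Sum over 7–12: 33662 + 17660 + 22294 + 30451 + 12246 + 24418 = 140731
CMA at t=9 = (157305 + 140731) / (2·6) = 298036 / 12 = 24836.33

24836.33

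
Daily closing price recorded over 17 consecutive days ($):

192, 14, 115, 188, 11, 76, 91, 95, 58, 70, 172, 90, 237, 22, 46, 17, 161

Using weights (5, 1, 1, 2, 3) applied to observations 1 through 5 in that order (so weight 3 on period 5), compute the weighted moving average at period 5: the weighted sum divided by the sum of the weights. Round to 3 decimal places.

Weighted sum: 5·192 + 1·14 + 1·115 + 2·188 + 3·11 = 960 + 14 + 115 + 376 + 33 = 1498
Weight total: 5 + 1 + 1 + 2 + 3 = 12
WMA = 1498 / 12 = 124.833

124.833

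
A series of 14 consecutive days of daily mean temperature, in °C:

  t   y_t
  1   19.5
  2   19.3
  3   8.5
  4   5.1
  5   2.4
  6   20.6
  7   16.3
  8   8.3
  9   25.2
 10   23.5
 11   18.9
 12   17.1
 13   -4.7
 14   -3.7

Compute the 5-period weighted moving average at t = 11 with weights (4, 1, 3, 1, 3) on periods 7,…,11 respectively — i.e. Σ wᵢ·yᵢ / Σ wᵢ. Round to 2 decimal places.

19.11

Weighted sum: 4·16.3 + 1·8.3 + 3·25.2 + 1·23.5 + 3·18.9 = 65.2 + 8.3 + 75.6 + 23.5 + 56.7 = 229.3
Weight total: 4 + 1 + 3 + 1 + 3 = 12
WMA = 229.3 / 12 = 19.11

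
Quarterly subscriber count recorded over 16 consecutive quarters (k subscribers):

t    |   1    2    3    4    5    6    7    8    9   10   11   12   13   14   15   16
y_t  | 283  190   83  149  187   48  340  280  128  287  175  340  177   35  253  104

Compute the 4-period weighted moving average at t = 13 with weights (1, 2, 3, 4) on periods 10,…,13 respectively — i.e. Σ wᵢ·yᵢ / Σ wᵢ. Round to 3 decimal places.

236.500

Weighted sum: 1·287 + 2·175 + 3·340 + 4·177 = 287 + 350 + 1020 + 708 = 2365
Weight total: 1 + 2 + 3 + 4 = 10
WMA = 2365 / 10 = 236.500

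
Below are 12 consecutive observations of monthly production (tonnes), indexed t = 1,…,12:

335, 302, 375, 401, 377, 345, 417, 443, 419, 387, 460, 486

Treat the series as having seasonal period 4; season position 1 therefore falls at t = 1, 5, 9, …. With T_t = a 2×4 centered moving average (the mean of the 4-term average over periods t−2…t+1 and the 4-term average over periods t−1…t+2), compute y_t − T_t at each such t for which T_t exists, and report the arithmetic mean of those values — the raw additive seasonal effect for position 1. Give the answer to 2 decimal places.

Season position 1 occurs at t = 5, 9 (where T_t is defined).
t=5: T_5 = 379.7500; y_5 − T_5 = 377 − 379.7500 = -2.7500
t=9: T_9 = 421.8750; y_9 − T_9 = 419 − 421.8750 = -2.8750
Mean deviation: (-2.7500 + -2.8750) / 2 = -2.81

-2.81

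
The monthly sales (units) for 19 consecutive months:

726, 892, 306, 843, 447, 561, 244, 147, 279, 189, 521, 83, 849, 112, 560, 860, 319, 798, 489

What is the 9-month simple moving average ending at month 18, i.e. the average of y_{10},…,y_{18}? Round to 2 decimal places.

Sum of periods 10–18: 189 + 521 + 83 + 849 + 112 + 560 + 860 + 319 + 798 = 4291
Divide by 9: 4291 / 9 = 476.78

476.78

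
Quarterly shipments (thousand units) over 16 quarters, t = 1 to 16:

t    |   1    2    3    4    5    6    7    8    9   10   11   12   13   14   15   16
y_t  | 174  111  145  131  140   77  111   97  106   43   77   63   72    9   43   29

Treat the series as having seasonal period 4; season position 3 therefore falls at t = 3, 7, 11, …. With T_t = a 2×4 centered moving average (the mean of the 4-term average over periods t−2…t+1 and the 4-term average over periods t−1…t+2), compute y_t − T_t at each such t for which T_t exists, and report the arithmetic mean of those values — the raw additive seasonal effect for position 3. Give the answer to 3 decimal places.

9.000

Season position 3 occurs at t = 3, 7, 11 (where T_t is defined).
t=3: T_3 = 136.00000; y_3 − T_3 = 145 − 136.00000 = 9.00000
t=7: T_7 = 102.00000; y_7 − T_7 = 111 − 102.00000 = 9.00000
t=11: T_11 = 68.00000; y_11 − T_11 = 77 − 68.00000 = 9.00000
Mean deviation: (9.00000 + 9.00000 + 9.00000) / 3 = 9.000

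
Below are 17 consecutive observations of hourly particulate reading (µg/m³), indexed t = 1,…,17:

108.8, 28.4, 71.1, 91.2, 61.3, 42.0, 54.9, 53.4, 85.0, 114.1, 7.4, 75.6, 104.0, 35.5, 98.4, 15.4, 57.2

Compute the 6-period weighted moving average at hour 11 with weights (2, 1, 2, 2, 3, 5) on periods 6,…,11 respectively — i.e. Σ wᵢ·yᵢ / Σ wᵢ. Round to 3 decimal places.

Weighted sum: 2·42.0 + 1·54.9 + 2·53.4 + 2·85.0 + 3·114.1 + 5·7.4 = 84.0 + 54.9 + 106.8 + 170.0 + 342.3 + 37.0 = 795.0
Weight total: 2 + 1 + 2 + 2 + 3 + 5 = 15
WMA = 795.0 / 15 = 53.000

53.000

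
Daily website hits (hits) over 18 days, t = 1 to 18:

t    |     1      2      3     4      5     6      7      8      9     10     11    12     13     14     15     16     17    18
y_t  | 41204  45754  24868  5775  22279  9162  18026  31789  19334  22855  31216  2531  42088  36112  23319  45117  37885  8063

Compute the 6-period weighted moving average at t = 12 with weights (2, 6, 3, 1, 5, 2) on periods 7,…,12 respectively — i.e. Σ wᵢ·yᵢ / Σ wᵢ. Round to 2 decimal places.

Weighted sum: 2·18026 + 6·31789 + 3·19334 + 1·22855 + 5·31216 + 2·2531 = 36052 + 190734 + 58002 + 22855 + 156080 + 5062 = 468785
Weight total: 2 + 6 + 3 + 1 + 5 + 2 = 19
WMA = 468785 / 19 = 24672.89

24672.89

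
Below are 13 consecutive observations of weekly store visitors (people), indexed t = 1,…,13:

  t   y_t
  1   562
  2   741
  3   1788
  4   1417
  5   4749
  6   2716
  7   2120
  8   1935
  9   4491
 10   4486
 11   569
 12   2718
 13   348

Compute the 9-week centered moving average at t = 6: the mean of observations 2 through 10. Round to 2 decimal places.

Sum of periods 2–10: 741 + 1788 + 1417 + 4749 + 2716 + 2120 + 1935 + 4491 + 4486 = 24443
Divide by 9: 24443 / 9 = 2715.89

2715.89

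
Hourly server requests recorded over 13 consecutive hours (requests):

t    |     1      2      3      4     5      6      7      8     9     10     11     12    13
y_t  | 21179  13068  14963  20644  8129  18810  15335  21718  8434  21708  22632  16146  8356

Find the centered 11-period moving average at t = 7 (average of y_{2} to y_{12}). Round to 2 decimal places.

16507.91

Sum of periods 2–12: 13068 + 14963 + 20644 + 8129 + 18810 + 15335 + 21718 + 8434 + 21708 + 22632 + 16146 = 181587
Divide by 11: 181587 / 11 = 16507.91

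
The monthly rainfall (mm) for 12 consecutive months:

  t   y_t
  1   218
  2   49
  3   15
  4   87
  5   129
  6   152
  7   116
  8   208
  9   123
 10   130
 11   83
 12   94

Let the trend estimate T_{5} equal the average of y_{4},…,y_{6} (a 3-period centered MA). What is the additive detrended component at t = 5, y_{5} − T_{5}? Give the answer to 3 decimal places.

Trend T_5 = (87 + 129 + 152) / 3 = 368/3 = 122.66667
Detrended value: 129 − 122.66667 = 6.333

6.333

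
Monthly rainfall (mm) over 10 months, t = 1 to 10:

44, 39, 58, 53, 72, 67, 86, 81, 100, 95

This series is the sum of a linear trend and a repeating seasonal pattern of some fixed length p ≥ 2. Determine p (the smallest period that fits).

2

First differences y_{t+1} − y_t: -5, 19, -5, 19, -5, 19, …
The difference pattern repeats every 2 terms and not for any smaller step, so p = 2.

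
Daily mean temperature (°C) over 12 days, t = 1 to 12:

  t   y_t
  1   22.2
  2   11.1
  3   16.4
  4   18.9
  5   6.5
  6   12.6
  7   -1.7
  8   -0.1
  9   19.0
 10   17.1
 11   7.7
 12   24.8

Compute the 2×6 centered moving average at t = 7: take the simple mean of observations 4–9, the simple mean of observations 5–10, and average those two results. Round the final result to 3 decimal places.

9.050

Sum over 4–9: 18.9 + 6.5 + 12.6 + (-1.7) + (-0.1) + 19.0 = 55.2
Sum over 5–10: 6.5 + 12.6 + (-1.7) + (-0.1) + 19.0 + 17.1 = 53.4
CMA at t=7 = (55.2 + 53.4) / (2·6) = 108.6 / 12 = 9.050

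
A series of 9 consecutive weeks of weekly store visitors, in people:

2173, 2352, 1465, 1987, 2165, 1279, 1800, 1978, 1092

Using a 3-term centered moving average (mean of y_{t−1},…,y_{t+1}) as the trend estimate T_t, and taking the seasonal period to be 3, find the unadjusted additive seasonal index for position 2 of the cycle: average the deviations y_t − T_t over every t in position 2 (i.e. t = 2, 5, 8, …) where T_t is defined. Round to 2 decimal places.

Season position 2 occurs at t = 2, 5, 8 (where T_t is defined).
t=2: T_2 = 1996.6667; y_2 − T_2 = 2352 − 1996.6667 = 355.3333
t=5: T_5 = 1810.3333; y_5 − T_5 = 2165 − 1810.3333 = 354.6667
t=8: T_8 = 1623.3333; y_8 − T_8 = 1978 − 1623.3333 = 354.6667
Mean deviation: (355.3333 + 354.6667 + 354.6667) / 3 = 354.89

354.89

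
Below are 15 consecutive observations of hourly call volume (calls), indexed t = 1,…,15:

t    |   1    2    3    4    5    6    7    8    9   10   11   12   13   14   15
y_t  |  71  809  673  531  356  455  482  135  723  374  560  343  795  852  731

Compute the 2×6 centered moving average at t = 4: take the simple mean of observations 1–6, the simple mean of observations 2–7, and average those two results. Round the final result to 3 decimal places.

516.750

Sum over 1–6: 71 + 809 + 673 + 531 + 356 + 455 = 2895
Sum over 2–7: 809 + 673 + 531 + 356 + 455 + 482 = 3306
CMA at t=4 = (2895 + 3306) / (2·6) = 6201 / 12 = 516.750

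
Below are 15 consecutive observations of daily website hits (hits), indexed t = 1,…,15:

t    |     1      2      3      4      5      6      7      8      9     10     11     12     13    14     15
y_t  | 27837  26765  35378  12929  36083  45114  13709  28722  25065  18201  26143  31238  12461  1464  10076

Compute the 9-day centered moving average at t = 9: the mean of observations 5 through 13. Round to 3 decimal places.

26304.000

Sum of periods 5–13: 36083 + 45114 + 13709 + 28722 + 25065 + 18201 + 26143 + 31238 + 12461 = 236736
Divide by 9: 236736 / 9 = 26304.000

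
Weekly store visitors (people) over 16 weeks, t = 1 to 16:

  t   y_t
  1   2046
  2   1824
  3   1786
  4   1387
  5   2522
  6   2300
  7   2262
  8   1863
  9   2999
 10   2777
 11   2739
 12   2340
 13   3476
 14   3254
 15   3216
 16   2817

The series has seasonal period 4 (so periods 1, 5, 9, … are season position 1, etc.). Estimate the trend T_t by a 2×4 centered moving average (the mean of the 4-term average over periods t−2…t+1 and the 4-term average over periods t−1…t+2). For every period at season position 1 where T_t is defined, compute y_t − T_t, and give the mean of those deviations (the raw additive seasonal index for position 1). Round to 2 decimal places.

464.00

Season position 1 occurs at t = 5, 9, 13 (where T_t is defined).
t=5: T_5 = 2058.2500; y_5 − T_5 = 2522 − 2058.2500 = 463.7500
t=9: T_9 = 2534.8750; y_9 − T_9 = 2999 − 2534.8750 = 464.1250
t=13: T_13 = 3011.8750; y_13 − T_13 = 3476 − 3011.8750 = 464.1250
Mean deviation: (463.7500 + 464.1250 + 464.1250) / 3 = 464.00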